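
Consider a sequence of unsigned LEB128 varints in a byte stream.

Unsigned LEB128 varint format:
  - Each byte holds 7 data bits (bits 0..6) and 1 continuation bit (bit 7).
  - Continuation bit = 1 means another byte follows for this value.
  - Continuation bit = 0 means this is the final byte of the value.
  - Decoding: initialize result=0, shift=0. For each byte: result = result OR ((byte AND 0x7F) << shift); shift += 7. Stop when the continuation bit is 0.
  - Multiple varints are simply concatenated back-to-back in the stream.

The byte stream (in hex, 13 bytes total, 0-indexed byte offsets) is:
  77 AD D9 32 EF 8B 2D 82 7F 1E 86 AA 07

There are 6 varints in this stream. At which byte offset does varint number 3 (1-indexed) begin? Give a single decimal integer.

  byte[0]=0x77 cont=0 payload=0x77=119: acc |= 119<<0 -> acc=119 shift=7 [end]
Varint 1: bytes[0:1] = 77 -> value 119 (1 byte(s))
  byte[1]=0xAD cont=1 payload=0x2D=45: acc |= 45<<0 -> acc=45 shift=7
  byte[2]=0xD9 cont=1 payload=0x59=89: acc |= 89<<7 -> acc=11437 shift=14
  byte[3]=0x32 cont=0 payload=0x32=50: acc |= 50<<14 -> acc=830637 shift=21 [end]
Varint 2: bytes[1:4] = AD D9 32 -> value 830637 (3 byte(s))
  byte[4]=0xEF cont=1 payload=0x6F=111: acc |= 111<<0 -> acc=111 shift=7
  byte[5]=0x8B cont=1 payload=0x0B=11: acc |= 11<<7 -> acc=1519 shift=14
  byte[6]=0x2D cont=0 payload=0x2D=45: acc |= 45<<14 -> acc=738799 shift=21 [end]
Varint 3: bytes[4:7] = EF 8B 2D -> value 738799 (3 byte(s))
  byte[7]=0x82 cont=1 payload=0x02=2: acc |= 2<<0 -> acc=2 shift=7
  byte[8]=0x7F cont=0 payload=0x7F=127: acc |= 127<<7 -> acc=16258 shift=14 [end]
Varint 4: bytes[7:9] = 82 7F -> value 16258 (2 byte(s))
  byte[9]=0x1E cont=0 payload=0x1E=30: acc |= 30<<0 -> acc=30 shift=7 [end]
Varint 5: bytes[9:10] = 1E -> value 30 (1 byte(s))
  byte[10]=0x86 cont=1 payload=0x06=6: acc |= 6<<0 -> acc=6 shift=7
  byte[11]=0xAA cont=1 payload=0x2A=42: acc |= 42<<7 -> acc=5382 shift=14
  byte[12]=0x07 cont=0 payload=0x07=7: acc |= 7<<14 -> acc=120070 shift=21 [end]
Varint 6: bytes[10:13] = 86 AA 07 -> value 120070 (3 byte(s))

Answer: 4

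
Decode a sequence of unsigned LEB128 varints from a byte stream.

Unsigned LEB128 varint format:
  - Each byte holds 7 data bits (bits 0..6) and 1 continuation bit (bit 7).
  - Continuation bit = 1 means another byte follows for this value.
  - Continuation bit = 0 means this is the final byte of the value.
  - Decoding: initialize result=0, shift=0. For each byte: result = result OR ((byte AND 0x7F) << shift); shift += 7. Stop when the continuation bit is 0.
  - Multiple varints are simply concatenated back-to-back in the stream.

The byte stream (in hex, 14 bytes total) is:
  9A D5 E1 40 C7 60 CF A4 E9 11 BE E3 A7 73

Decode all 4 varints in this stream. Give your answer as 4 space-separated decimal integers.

  byte[0]=0x9A cont=1 payload=0x1A=26: acc |= 26<<0 -> acc=26 shift=7
  byte[1]=0xD5 cont=1 payload=0x55=85: acc |= 85<<7 -> acc=10906 shift=14
  byte[2]=0xE1 cont=1 payload=0x61=97: acc |= 97<<14 -> acc=1600154 shift=21
  byte[3]=0x40 cont=0 payload=0x40=64: acc |= 64<<21 -> acc=135817882 shift=28 [end]
Varint 1: bytes[0:4] = 9A D5 E1 40 -> value 135817882 (4 byte(s))
  byte[4]=0xC7 cont=1 payload=0x47=71: acc |= 71<<0 -> acc=71 shift=7
  byte[5]=0x60 cont=0 payload=0x60=96: acc |= 96<<7 -> acc=12359 shift=14 [end]
Varint 2: bytes[4:6] = C7 60 -> value 12359 (2 byte(s))
  byte[6]=0xCF cont=1 payload=0x4F=79: acc |= 79<<0 -> acc=79 shift=7
  byte[7]=0xA4 cont=1 payload=0x24=36: acc |= 36<<7 -> acc=4687 shift=14
  byte[8]=0xE9 cont=1 payload=0x69=105: acc |= 105<<14 -> acc=1725007 shift=21
  byte[9]=0x11 cont=0 payload=0x11=17: acc |= 17<<21 -> acc=37376591 shift=28 [end]
Varint 3: bytes[6:10] = CF A4 E9 11 -> value 37376591 (4 byte(s))
  byte[10]=0xBE cont=1 payload=0x3E=62: acc |= 62<<0 -> acc=62 shift=7
  byte[11]=0xE3 cont=1 payload=0x63=99: acc |= 99<<7 -> acc=12734 shift=14
  byte[12]=0xA7 cont=1 payload=0x27=39: acc |= 39<<14 -> acc=651710 shift=21
  byte[13]=0x73 cont=0 payload=0x73=115: acc |= 115<<21 -> acc=241824190 shift=28 [end]
Varint 4: bytes[10:14] = BE E3 A7 73 -> value 241824190 (4 byte(s))

Answer: 135817882 12359 37376591 241824190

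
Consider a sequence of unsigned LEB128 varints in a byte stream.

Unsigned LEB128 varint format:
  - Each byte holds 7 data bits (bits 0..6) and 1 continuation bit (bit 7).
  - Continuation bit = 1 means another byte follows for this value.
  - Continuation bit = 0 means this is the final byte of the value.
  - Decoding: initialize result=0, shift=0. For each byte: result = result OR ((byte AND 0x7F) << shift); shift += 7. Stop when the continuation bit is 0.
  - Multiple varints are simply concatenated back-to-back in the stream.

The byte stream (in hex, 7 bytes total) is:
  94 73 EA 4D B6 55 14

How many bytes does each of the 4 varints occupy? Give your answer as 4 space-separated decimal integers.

Answer: 2 2 2 1

Derivation:
  byte[0]=0x94 cont=1 payload=0x14=20: acc |= 20<<0 -> acc=20 shift=7
  byte[1]=0x73 cont=0 payload=0x73=115: acc |= 115<<7 -> acc=14740 shift=14 [end]
Varint 1: bytes[0:2] = 94 73 -> value 14740 (2 byte(s))
  byte[2]=0xEA cont=1 payload=0x6A=106: acc |= 106<<0 -> acc=106 shift=7
  byte[3]=0x4D cont=0 payload=0x4D=77: acc |= 77<<7 -> acc=9962 shift=14 [end]
Varint 2: bytes[2:4] = EA 4D -> value 9962 (2 byte(s))
  byte[4]=0xB6 cont=1 payload=0x36=54: acc |= 54<<0 -> acc=54 shift=7
  byte[5]=0x55 cont=0 payload=0x55=85: acc |= 85<<7 -> acc=10934 shift=14 [end]
Varint 3: bytes[4:6] = B6 55 -> value 10934 (2 byte(s))
  byte[6]=0x14 cont=0 payload=0x14=20: acc |= 20<<0 -> acc=20 shift=7 [end]
Varint 4: bytes[6:7] = 14 -> value 20 (1 byte(s))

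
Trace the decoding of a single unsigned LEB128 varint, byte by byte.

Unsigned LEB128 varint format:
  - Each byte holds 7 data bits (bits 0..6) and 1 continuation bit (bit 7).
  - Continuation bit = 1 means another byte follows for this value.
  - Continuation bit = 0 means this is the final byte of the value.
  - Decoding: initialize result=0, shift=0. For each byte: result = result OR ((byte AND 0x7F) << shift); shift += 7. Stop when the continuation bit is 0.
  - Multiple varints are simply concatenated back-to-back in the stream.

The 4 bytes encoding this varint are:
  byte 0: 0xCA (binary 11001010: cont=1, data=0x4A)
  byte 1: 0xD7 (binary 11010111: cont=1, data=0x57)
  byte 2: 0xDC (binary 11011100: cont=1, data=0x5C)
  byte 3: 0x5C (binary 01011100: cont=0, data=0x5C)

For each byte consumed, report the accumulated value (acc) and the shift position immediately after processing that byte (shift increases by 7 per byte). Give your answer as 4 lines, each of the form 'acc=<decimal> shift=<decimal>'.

Answer: acc=74 shift=7
acc=11210 shift=14
acc=1518538 shift=21
acc=194456522 shift=28

Derivation:
byte 0=0xCA: payload=0x4A=74, contrib = 74<<0 = 74; acc -> 74, shift -> 7
byte 1=0xD7: payload=0x57=87, contrib = 87<<7 = 11136; acc -> 11210, shift -> 14
byte 2=0xDC: payload=0x5C=92, contrib = 92<<14 = 1507328; acc -> 1518538, shift -> 21
byte 3=0x5C: payload=0x5C=92, contrib = 92<<21 = 192937984; acc -> 194456522, shift -> 28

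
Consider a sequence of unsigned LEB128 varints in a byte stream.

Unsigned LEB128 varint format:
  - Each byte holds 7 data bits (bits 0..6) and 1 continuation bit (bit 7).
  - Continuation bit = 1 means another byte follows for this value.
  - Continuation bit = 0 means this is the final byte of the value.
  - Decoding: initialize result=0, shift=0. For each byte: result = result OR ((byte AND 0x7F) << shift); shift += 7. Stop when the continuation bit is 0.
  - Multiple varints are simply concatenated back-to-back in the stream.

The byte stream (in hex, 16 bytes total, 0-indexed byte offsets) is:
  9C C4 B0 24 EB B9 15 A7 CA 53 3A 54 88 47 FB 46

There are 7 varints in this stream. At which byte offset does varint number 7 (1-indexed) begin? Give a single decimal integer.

Answer: 14

Derivation:
  byte[0]=0x9C cont=1 payload=0x1C=28: acc |= 28<<0 -> acc=28 shift=7
  byte[1]=0xC4 cont=1 payload=0x44=68: acc |= 68<<7 -> acc=8732 shift=14
  byte[2]=0xB0 cont=1 payload=0x30=48: acc |= 48<<14 -> acc=795164 shift=21
  byte[3]=0x24 cont=0 payload=0x24=36: acc |= 36<<21 -> acc=76292636 shift=28 [end]
Varint 1: bytes[0:4] = 9C C4 B0 24 -> value 76292636 (4 byte(s))
  byte[4]=0xEB cont=1 payload=0x6B=107: acc |= 107<<0 -> acc=107 shift=7
  byte[5]=0xB9 cont=1 payload=0x39=57: acc |= 57<<7 -> acc=7403 shift=14
  byte[6]=0x15 cont=0 payload=0x15=21: acc |= 21<<14 -> acc=351467 shift=21 [end]
Varint 2: bytes[4:7] = EB B9 15 -> value 351467 (3 byte(s))
  byte[7]=0xA7 cont=1 payload=0x27=39: acc |= 39<<0 -> acc=39 shift=7
  byte[8]=0xCA cont=1 payload=0x4A=74: acc |= 74<<7 -> acc=9511 shift=14
  byte[9]=0x53 cont=0 payload=0x53=83: acc |= 83<<14 -> acc=1369383 shift=21 [end]
Varint 3: bytes[7:10] = A7 CA 53 -> value 1369383 (3 byte(s))
  byte[10]=0x3A cont=0 payload=0x3A=58: acc |= 58<<0 -> acc=58 shift=7 [end]
Varint 4: bytes[10:11] = 3A -> value 58 (1 byte(s))
  byte[11]=0x54 cont=0 payload=0x54=84: acc |= 84<<0 -> acc=84 shift=7 [end]
Varint 5: bytes[11:12] = 54 -> value 84 (1 byte(s))
  byte[12]=0x88 cont=1 payload=0x08=8: acc |= 8<<0 -> acc=8 shift=7
  byte[13]=0x47 cont=0 payload=0x47=71: acc |= 71<<7 -> acc=9096 shift=14 [end]
Varint 6: bytes[12:14] = 88 47 -> value 9096 (2 byte(s))
  byte[14]=0xFB cont=1 payload=0x7B=123: acc |= 123<<0 -> acc=123 shift=7
  byte[15]=0x46 cont=0 payload=0x46=70: acc |= 70<<7 -> acc=9083 shift=14 [end]
Varint 7: bytes[14:16] = FB 46 -> value 9083 (2 byte(s))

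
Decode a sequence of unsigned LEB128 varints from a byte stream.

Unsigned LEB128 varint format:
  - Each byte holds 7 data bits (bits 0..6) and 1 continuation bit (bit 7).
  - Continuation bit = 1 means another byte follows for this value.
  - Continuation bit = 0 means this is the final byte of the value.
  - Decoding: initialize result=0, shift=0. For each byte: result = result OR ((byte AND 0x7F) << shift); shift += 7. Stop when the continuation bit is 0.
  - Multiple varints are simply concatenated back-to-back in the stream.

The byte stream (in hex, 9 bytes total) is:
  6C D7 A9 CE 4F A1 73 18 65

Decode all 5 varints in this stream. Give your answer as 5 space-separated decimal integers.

  byte[0]=0x6C cont=0 payload=0x6C=108: acc |= 108<<0 -> acc=108 shift=7 [end]
Varint 1: bytes[0:1] = 6C -> value 108 (1 byte(s))
  byte[1]=0xD7 cont=1 payload=0x57=87: acc |= 87<<0 -> acc=87 shift=7
  byte[2]=0xA9 cont=1 payload=0x29=41: acc |= 41<<7 -> acc=5335 shift=14
  byte[3]=0xCE cont=1 payload=0x4E=78: acc |= 78<<14 -> acc=1283287 shift=21
  byte[4]=0x4F cont=0 payload=0x4F=79: acc |= 79<<21 -> acc=166958295 shift=28 [end]
Varint 2: bytes[1:5] = D7 A9 CE 4F -> value 166958295 (4 byte(s))
  byte[5]=0xA1 cont=1 payload=0x21=33: acc |= 33<<0 -> acc=33 shift=7
  byte[6]=0x73 cont=0 payload=0x73=115: acc |= 115<<7 -> acc=14753 shift=14 [end]
Varint 3: bytes[5:7] = A1 73 -> value 14753 (2 byte(s))
  byte[7]=0x18 cont=0 payload=0x18=24: acc |= 24<<0 -> acc=24 shift=7 [end]
Varint 4: bytes[7:8] = 18 -> value 24 (1 byte(s))
  byte[8]=0x65 cont=0 payload=0x65=101: acc |= 101<<0 -> acc=101 shift=7 [end]
Varint 5: bytes[8:9] = 65 -> value 101 (1 byte(s))

Answer: 108 166958295 14753 24 101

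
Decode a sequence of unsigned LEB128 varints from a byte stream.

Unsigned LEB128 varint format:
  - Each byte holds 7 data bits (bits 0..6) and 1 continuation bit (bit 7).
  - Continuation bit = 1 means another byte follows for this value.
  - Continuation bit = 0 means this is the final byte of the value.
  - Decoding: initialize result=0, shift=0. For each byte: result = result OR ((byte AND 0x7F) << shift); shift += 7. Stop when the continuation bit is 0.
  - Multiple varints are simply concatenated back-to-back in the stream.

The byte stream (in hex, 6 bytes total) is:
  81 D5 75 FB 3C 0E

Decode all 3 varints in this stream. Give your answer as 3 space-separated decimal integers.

Answer: 1927809 7803 14

Derivation:
  byte[0]=0x81 cont=1 payload=0x01=1: acc |= 1<<0 -> acc=1 shift=7
  byte[1]=0xD5 cont=1 payload=0x55=85: acc |= 85<<7 -> acc=10881 shift=14
  byte[2]=0x75 cont=0 payload=0x75=117: acc |= 117<<14 -> acc=1927809 shift=21 [end]
Varint 1: bytes[0:3] = 81 D5 75 -> value 1927809 (3 byte(s))
  byte[3]=0xFB cont=1 payload=0x7B=123: acc |= 123<<0 -> acc=123 shift=7
  byte[4]=0x3C cont=0 payload=0x3C=60: acc |= 60<<7 -> acc=7803 shift=14 [end]
Varint 2: bytes[3:5] = FB 3C -> value 7803 (2 byte(s))
  byte[5]=0x0E cont=0 payload=0x0E=14: acc |= 14<<0 -> acc=14 shift=7 [end]
Varint 3: bytes[5:6] = 0E -> value 14 (1 byte(s))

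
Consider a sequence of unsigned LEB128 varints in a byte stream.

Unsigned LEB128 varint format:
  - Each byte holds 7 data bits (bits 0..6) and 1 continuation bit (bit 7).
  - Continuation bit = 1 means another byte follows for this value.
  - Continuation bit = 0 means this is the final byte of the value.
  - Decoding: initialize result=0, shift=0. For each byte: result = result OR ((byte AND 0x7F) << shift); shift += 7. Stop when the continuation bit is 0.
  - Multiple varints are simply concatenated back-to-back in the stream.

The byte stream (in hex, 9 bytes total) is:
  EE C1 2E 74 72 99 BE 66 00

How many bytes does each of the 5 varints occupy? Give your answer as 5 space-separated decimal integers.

Answer: 3 1 1 3 1

Derivation:
  byte[0]=0xEE cont=1 payload=0x6E=110: acc |= 110<<0 -> acc=110 shift=7
  byte[1]=0xC1 cont=1 payload=0x41=65: acc |= 65<<7 -> acc=8430 shift=14
  byte[2]=0x2E cont=0 payload=0x2E=46: acc |= 46<<14 -> acc=762094 shift=21 [end]
Varint 1: bytes[0:3] = EE C1 2E -> value 762094 (3 byte(s))
  byte[3]=0x74 cont=0 payload=0x74=116: acc |= 116<<0 -> acc=116 shift=7 [end]
Varint 2: bytes[3:4] = 74 -> value 116 (1 byte(s))
  byte[4]=0x72 cont=0 payload=0x72=114: acc |= 114<<0 -> acc=114 shift=7 [end]
Varint 3: bytes[4:5] = 72 -> value 114 (1 byte(s))
  byte[5]=0x99 cont=1 payload=0x19=25: acc |= 25<<0 -> acc=25 shift=7
  byte[6]=0xBE cont=1 payload=0x3E=62: acc |= 62<<7 -> acc=7961 shift=14
  byte[7]=0x66 cont=0 payload=0x66=102: acc |= 102<<14 -> acc=1679129 shift=21 [end]
Varint 4: bytes[5:8] = 99 BE 66 -> value 1679129 (3 byte(s))
  byte[8]=0x00 cont=0 payload=0x00=0: acc |= 0<<0 -> acc=0 shift=7 [end]
Varint 5: bytes[8:9] = 00 -> value 0 (1 byte(s))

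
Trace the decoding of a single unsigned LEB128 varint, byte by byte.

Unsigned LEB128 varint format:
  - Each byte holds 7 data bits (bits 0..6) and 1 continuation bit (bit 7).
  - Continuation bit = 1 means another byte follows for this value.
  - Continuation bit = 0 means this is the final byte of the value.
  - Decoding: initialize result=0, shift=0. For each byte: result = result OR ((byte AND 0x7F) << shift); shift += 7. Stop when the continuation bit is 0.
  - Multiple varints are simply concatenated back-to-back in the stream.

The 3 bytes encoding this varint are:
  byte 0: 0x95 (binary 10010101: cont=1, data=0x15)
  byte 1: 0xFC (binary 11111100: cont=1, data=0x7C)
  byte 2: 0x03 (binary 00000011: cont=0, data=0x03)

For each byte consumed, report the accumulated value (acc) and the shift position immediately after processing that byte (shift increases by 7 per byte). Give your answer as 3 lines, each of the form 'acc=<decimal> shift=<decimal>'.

Answer: acc=21 shift=7
acc=15893 shift=14
acc=65045 shift=21

Derivation:
byte 0=0x95: payload=0x15=21, contrib = 21<<0 = 21; acc -> 21, shift -> 7
byte 1=0xFC: payload=0x7C=124, contrib = 124<<7 = 15872; acc -> 15893, shift -> 14
byte 2=0x03: payload=0x03=3, contrib = 3<<14 = 49152; acc -> 65045, shift -> 21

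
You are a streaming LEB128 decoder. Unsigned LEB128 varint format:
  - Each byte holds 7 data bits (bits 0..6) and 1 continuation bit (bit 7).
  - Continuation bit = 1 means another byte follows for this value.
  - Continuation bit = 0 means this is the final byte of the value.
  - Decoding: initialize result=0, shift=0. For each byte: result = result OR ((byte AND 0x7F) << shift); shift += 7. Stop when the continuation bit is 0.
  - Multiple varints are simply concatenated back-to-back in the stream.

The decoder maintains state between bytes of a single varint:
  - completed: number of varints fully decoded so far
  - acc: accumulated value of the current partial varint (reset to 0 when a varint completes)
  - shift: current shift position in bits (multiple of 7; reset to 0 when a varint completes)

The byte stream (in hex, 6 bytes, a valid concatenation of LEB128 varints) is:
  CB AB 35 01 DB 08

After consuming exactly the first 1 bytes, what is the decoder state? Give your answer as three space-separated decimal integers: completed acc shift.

Answer: 0 75 7

Derivation:
byte[0]=0xCB cont=1 payload=0x4B: acc |= 75<<0 -> completed=0 acc=75 shift=7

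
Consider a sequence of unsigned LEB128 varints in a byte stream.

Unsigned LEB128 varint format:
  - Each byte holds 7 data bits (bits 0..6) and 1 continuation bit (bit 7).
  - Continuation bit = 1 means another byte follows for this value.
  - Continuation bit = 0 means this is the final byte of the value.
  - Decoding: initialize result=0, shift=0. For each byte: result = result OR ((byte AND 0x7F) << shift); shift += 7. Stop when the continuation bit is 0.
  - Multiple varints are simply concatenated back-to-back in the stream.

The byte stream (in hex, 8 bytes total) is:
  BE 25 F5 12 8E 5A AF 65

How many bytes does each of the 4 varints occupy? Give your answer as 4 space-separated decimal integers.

Answer: 2 2 2 2

Derivation:
  byte[0]=0xBE cont=1 payload=0x3E=62: acc |= 62<<0 -> acc=62 shift=7
  byte[1]=0x25 cont=0 payload=0x25=37: acc |= 37<<7 -> acc=4798 shift=14 [end]
Varint 1: bytes[0:2] = BE 25 -> value 4798 (2 byte(s))
  byte[2]=0xF5 cont=1 payload=0x75=117: acc |= 117<<0 -> acc=117 shift=7
  byte[3]=0x12 cont=0 payload=0x12=18: acc |= 18<<7 -> acc=2421 shift=14 [end]
Varint 2: bytes[2:4] = F5 12 -> value 2421 (2 byte(s))
  byte[4]=0x8E cont=1 payload=0x0E=14: acc |= 14<<0 -> acc=14 shift=7
  byte[5]=0x5A cont=0 payload=0x5A=90: acc |= 90<<7 -> acc=11534 shift=14 [end]
Varint 3: bytes[4:6] = 8E 5A -> value 11534 (2 byte(s))
  byte[6]=0xAF cont=1 payload=0x2F=47: acc |= 47<<0 -> acc=47 shift=7
  byte[7]=0x65 cont=0 payload=0x65=101: acc |= 101<<7 -> acc=12975 shift=14 [end]
Varint 4: bytes[6:8] = AF 65 -> value 12975 (2 byte(s))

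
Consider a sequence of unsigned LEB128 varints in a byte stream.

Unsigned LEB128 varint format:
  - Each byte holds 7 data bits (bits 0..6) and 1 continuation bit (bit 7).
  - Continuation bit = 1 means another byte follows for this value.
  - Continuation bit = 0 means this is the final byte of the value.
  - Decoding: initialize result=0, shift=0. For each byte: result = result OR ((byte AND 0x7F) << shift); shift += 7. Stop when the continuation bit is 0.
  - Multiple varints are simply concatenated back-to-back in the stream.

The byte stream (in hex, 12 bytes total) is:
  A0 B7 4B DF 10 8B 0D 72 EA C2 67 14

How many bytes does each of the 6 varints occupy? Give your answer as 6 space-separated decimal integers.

  byte[0]=0xA0 cont=1 payload=0x20=32: acc |= 32<<0 -> acc=32 shift=7
  byte[1]=0xB7 cont=1 payload=0x37=55: acc |= 55<<7 -> acc=7072 shift=14
  byte[2]=0x4B cont=0 payload=0x4B=75: acc |= 75<<14 -> acc=1235872 shift=21 [end]
Varint 1: bytes[0:3] = A0 B7 4B -> value 1235872 (3 byte(s))
  byte[3]=0xDF cont=1 payload=0x5F=95: acc |= 95<<0 -> acc=95 shift=7
  byte[4]=0x10 cont=0 payload=0x10=16: acc |= 16<<7 -> acc=2143 shift=14 [end]
Varint 2: bytes[3:5] = DF 10 -> value 2143 (2 byte(s))
  byte[5]=0x8B cont=1 payload=0x0B=11: acc |= 11<<0 -> acc=11 shift=7
  byte[6]=0x0D cont=0 payload=0x0D=13: acc |= 13<<7 -> acc=1675 shift=14 [end]
Varint 3: bytes[5:7] = 8B 0D -> value 1675 (2 byte(s))
  byte[7]=0x72 cont=0 payload=0x72=114: acc |= 114<<0 -> acc=114 shift=7 [end]
Varint 4: bytes[7:8] = 72 -> value 114 (1 byte(s))
  byte[8]=0xEA cont=1 payload=0x6A=106: acc |= 106<<0 -> acc=106 shift=7
  byte[9]=0xC2 cont=1 payload=0x42=66: acc |= 66<<7 -> acc=8554 shift=14
  byte[10]=0x67 cont=0 payload=0x67=103: acc |= 103<<14 -> acc=1696106 shift=21 [end]
Varint 5: bytes[8:11] = EA C2 67 -> value 1696106 (3 byte(s))
  byte[11]=0x14 cont=0 payload=0x14=20: acc |= 20<<0 -> acc=20 shift=7 [end]
Varint 6: bytes[11:12] = 14 -> value 20 (1 byte(s))

Answer: 3 2 2 1 3 1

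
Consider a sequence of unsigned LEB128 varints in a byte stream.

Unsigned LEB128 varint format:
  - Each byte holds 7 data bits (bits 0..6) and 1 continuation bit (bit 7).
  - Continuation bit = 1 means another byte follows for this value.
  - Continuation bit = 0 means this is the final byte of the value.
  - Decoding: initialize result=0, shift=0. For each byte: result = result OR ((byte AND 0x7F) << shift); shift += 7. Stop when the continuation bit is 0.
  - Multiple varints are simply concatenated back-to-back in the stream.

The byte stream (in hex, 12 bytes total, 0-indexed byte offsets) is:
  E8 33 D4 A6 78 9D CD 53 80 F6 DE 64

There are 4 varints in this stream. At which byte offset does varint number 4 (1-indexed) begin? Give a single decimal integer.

Answer: 8

Derivation:
  byte[0]=0xE8 cont=1 payload=0x68=104: acc |= 104<<0 -> acc=104 shift=7
  byte[1]=0x33 cont=0 payload=0x33=51: acc |= 51<<7 -> acc=6632 shift=14 [end]
Varint 1: bytes[0:2] = E8 33 -> value 6632 (2 byte(s))
  byte[2]=0xD4 cont=1 payload=0x54=84: acc |= 84<<0 -> acc=84 shift=7
  byte[3]=0xA6 cont=1 payload=0x26=38: acc |= 38<<7 -> acc=4948 shift=14
  byte[4]=0x78 cont=0 payload=0x78=120: acc |= 120<<14 -> acc=1971028 shift=21 [end]
Varint 2: bytes[2:5] = D4 A6 78 -> value 1971028 (3 byte(s))
  byte[5]=0x9D cont=1 payload=0x1D=29: acc |= 29<<0 -> acc=29 shift=7
  byte[6]=0xCD cont=1 payload=0x4D=77: acc |= 77<<7 -> acc=9885 shift=14
  byte[7]=0x53 cont=0 payload=0x53=83: acc |= 83<<14 -> acc=1369757 shift=21 [end]
Varint 3: bytes[5:8] = 9D CD 53 -> value 1369757 (3 byte(s))
  byte[8]=0x80 cont=1 payload=0x00=0: acc |= 0<<0 -> acc=0 shift=7
  byte[9]=0xF6 cont=1 payload=0x76=118: acc |= 118<<7 -> acc=15104 shift=14
  byte[10]=0xDE cont=1 payload=0x5E=94: acc |= 94<<14 -> acc=1555200 shift=21
  byte[11]=0x64 cont=0 payload=0x64=100: acc |= 100<<21 -> acc=211270400 shift=28 [end]
Varint 4: bytes[8:12] = 80 F6 DE 64 -> value 211270400 (4 byte(s))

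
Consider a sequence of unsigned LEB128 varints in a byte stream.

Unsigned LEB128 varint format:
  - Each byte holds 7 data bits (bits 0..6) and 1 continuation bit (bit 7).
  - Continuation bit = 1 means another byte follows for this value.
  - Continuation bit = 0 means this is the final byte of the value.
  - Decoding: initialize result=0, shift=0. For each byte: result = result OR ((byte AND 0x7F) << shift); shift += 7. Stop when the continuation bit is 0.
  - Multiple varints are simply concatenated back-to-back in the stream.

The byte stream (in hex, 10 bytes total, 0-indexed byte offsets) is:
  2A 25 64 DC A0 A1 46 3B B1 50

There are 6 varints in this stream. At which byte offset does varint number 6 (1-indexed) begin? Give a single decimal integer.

Answer: 8

Derivation:
  byte[0]=0x2A cont=0 payload=0x2A=42: acc |= 42<<0 -> acc=42 shift=7 [end]
Varint 1: bytes[0:1] = 2A -> value 42 (1 byte(s))
  byte[1]=0x25 cont=0 payload=0x25=37: acc |= 37<<0 -> acc=37 shift=7 [end]
Varint 2: bytes[1:2] = 25 -> value 37 (1 byte(s))
  byte[2]=0x64 cont=0 payload=0x64=100: acc |= 100<<0 -> acc=100 shift=7 [end]
Varint 3: bytes[2:3] = 64 -> value 100 (1 byte(s))
  byte[3]=0xDC cont=1 payload=0x5C=92: acc |= 92<<0 -> acc=92 shift=7
  byte[4]=0xA0 cont=1 payload=0x20=32: acc |= 32<<7 -> acc=4188 shift=14
  byte[5]=0xA1 cont=1 payload=0x21=33: acc |= 33<<14 -> acc=544860 shift=21
  byte[6]=0x46 cont=0 payload=0x46=70: acc |= 70<<21 -> acc=147345500 shift=28 [end]
Varint 4: bytes[3:7] = DC A0 A1 46 -> value 147345500 (4 byte(s))
  byte[7]=0x3B cont=0 payload=0x3B=59: acc |= 59<<0 -> acc=59 shift=7 [end]
Varint 5: bytes[7:8] = 3B -> value 59 (1 byte(s))
  byte[8]=0xB1 cont=1 payload=0x31=49: acc |= 49<<0 -> acc=49 shift=7
  byte[9]=0x50 cont=0 payload=0x50=80: acc |= 80<<7 -> acc=10289 shift=14 [end]
Varint 6: bytes[8:10] = B1 50 -> value 10289 (2 byte(s))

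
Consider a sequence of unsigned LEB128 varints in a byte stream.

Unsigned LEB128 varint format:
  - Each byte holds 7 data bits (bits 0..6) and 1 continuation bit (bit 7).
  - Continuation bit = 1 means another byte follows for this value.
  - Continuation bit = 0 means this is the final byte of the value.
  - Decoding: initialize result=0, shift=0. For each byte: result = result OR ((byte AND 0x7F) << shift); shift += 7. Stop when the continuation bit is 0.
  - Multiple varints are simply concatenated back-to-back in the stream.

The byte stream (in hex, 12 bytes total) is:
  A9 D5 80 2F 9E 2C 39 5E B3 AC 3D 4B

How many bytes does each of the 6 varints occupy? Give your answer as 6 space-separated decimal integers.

  byte[0]=0xA9 cont=1 payload=0x29=41: acc |= 41<<0 -> acc=41 shift=7
  byte[1]=0xD5 cont=1 payload=0x55=85: acc |= 85<<7 -> acc=10921 shift=14
  byte[2]=0x80 cont=1 payload=0x00=0: acc |= 0<<14 -> acc=10921 shift=21
  byte[3]=0x2F cont=0 payload=0x2F=47: acc |= 47<<21 -> acc=98577065 shift=28 [end]
Varint 1: bytes[0:4] = A9 D5 80 2F -> value 98577065 (4 byte(s))
  byte[4]=0x9E cont=1 payload=0x1E=30: acc |= 30<<0 -> acc=30 shift=7
  byte[5]=0x2C cont=0 payload=0x2C=44: acc |= 44<<7 -> acc=5662 shift=14 [end]
Varint 2: bytes[4:6] = 9E 2C -> value 5662 (2 byte(s))
  byte[6]=0x39 cont=0 payload=0x39=57: acc |= 57<<0 -> acc=57 shift=7 [end]
Varint 3: bytes[6:7] = 39 -> value 57 (1 byte(s))
  byte[7]=0x5E cont=0 payload=0x5E=94: acc |= 94<<0 -> acc=94 shift=7 [end]
Varint 4: bytes[7:8] = 5E -> value 94 (1 byte(s))
  byte[8]=0xB3 cont=1 payload=0x33=51: acc |= 51<<0 -> acc=51 shift=7
  byte[9]=0xAC cont=1 payload=0x2C=44: acc |= 44<<7 -> acc=5683 shift=14
  byte[10]=0x3D cont=0 payload=0x3D=61: acc |= 61<<14 -> acc=1005107 shift=21 [end]
Varint 5: bytes[8:11] = B3 AC 3D -> value 1005107 (3 byte(s))
  byte[11]=0x4B cont=0 payload=0x4B=75: acc |= 75<<0 -> acc=75 shift=7 [end]
Varint 6: bytes[11:12] = 4B -> value 75 (1 byte(s))

Answer: 4 2 1 1 3 1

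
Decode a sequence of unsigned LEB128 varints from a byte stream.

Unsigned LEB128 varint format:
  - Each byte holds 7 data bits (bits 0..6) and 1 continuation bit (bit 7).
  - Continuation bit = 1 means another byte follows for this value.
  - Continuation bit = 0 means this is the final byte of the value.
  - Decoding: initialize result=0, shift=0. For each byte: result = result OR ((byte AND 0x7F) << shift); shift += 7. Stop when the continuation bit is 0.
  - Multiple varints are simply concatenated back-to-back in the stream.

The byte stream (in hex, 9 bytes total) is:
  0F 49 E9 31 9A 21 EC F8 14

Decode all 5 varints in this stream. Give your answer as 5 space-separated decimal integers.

  byte[0]=0x0F cont=0 payload=0x0F=15: acc |= 15<<0 -> acc=15 shift=7 [end]
Varint 1: bytes[0:1] = 0F -> value 15 (1 byte(s))
  byte[1]=0x49 cont=0 payload=0x49=73: acc |= 73<<0 -> acc=73 shift=7 [end]
Varint 2: bytes[1:2] = 49 -> value 73 (1 byte(s))
  byte[2]=0xE9 cont=1 payload=0x69=105: acc |= 105<<0 -> acc=105 shift=7
  byte[3]=0x31 cont=0 payload=0x31=49: acc |= 49<<7 -> acc=6377 shift=14 [end]
Varint 3: bytes[2:4] = E9 31 -> value 6377 (2 byte(s))
  byte[4]=0x9A cont=1 payload=0x1A=26: acc |= 26<<0 -> acc=26 shift=7
  byte[5]=0x21 cont=0 payload=0x21=33: acc |= 33<<7 -> acc=4250 shift=14 [end]
Varint 4: bytes[4:6] = 9A 21 -> value 4250 (2 byte(s))
  byte[6]=0xEC cont=1 payload=0x6C=108: acc |= 108<<0 -> acc=108 shift=7
  byte[7]=0xF8 cont=1 payload=0x78=120: acc |= 120<<7 -> acc=15468 shift=14
  byte[8]=0x14 cont=0 payload=0x14=20: acc |= 20<<14 -> acc=343148 shift=21 [end]
Varint 5: bytes[6:9] = EC F8 14 -> value 343148 (3 byte(s))

Answer: 15 73 6377 4250 343148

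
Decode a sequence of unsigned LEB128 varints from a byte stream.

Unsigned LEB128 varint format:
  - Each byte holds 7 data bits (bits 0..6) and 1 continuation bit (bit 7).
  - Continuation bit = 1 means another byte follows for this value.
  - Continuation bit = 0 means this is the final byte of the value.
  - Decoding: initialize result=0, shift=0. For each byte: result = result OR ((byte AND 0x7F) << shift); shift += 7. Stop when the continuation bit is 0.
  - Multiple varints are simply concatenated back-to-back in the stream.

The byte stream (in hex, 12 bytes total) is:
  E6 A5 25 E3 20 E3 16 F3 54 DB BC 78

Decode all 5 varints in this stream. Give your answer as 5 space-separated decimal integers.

  byte[0]=0xE6 cont=1 payload=0x66=102: acc |= 102<<0 -> acc=102 shift=7
  byte[1]=0xA5 cont=1 payload=0x25=37: acc |= 37<<7 -> acc=4838 shift=14
  byte[2]=0x25 cont=0 payload=0x25=37: acc |= 37<<14 -> acc=611046 shift=21 [end]
Varint 1: bytes[0:3] = E6 A5 25 -> value 611046 (3 byte(s))
  byte[3]=0xE3 cont=1 payload=0x63=99: acc |= 99<<0 -> acc=99 shift=7
  byte[4]=0x20 cont=0 payload=0x20=32: acc |= 32<<7 -> acc=4195 shift=14 [end]
Varint 2: bytes[3:5] = E3 20 -> value 4195 (2 byte(s))
  byte[5]=0xE3 cont=1 payload=0x63=99: acc |= 99<<0 -> acc=99 shift=7
  byte[6]=0x16 cont=0 payload=0x16=22: acc |= 22<<7 -> acc=2915 shift=14 [end]
Varint 3: bytes[5:7] = E3 16 -> value 2915 (2 byte(s))
  byte[7]=0xF3 cont=1 payload=0x73=115: acc |= 115<<0 -> acc=115 shift=7
  byte[8]=0x54 cont=0 payload=0x54=84: acc |= 84<<7 -> acc=10867 shift=14 [end]
Varint 4: bytes[7:9] = F3 54 -> value 10867 (2 byte(s))
  byte[9]=0xDB cont=1 payload=0x5B=91: acc |= 91<<0 -> acc=91 shift=7
  byte[10]=0xBC cont=1 payload=0x3C=60: acc |= 60<<7 -> acc=7771 shift=14
  byte[11]=0x78 cont=0 payload=0x78=120: acc |= 120<<14 -> acc=1973851 shift=21 [end]
Varint 5: bytes[9:12] = DB BC 78 -> value 1973851 (3 byte(s))

Answer: 611046 4195 2915 10867 1973851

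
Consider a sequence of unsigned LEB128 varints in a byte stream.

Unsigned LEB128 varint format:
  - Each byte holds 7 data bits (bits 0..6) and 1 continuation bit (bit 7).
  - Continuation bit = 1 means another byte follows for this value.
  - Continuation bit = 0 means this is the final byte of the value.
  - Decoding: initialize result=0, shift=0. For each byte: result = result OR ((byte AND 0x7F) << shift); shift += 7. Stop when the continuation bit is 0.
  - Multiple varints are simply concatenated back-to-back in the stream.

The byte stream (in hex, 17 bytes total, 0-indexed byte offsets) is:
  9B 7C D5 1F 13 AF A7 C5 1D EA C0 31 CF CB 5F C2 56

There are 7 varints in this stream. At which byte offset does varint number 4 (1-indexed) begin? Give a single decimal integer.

  byte[0]=0x9B cont=1 payload=0x1B=27: acc |= 27<<0 -> acc=27 shift=7
  byte[1]=0x7C cont=0 payload=0x7C=124: acc |= 124<<7 -> acc=15899 shift=14 [end]
Varint 1: bytes[0:2] = 9B 7C -> value 15899 (2 byte(s))
  byte[2]=0xD5 cont=1 payload=0x55=85: acc |= 85<<0 -> acc=85 shift=7
  byte[3]=0x1F cont=0 payload=0x1F=31: acc |= 31<<7 -> acc=4053 shift=14 [end]
Varint 2: bytes[2:4] = D5 1F -> value 4053 (2 byte(s))
  byte[4]=0x13 cont=0 payload=0x13=19: acc |= 19<<0 -> acc=19 shift=7 [end]
Varint 3: bytes[4:5] = 13 -> value 19 (1 byte(s))
  byte[5]=0xAF cont=1 payload=0x2F=47: acc |= 47<<0 -> acc=47 shift=7
  byte[6]=0xA7 cont=1 payload=0x27=39: acc |= 39<<7 -> acc=5039 shift=14
  byte[7]=0xC5 cont=1 payload=0x45=69: acc |= 69<<14 -> acc=1135535 shift=21
  byte[8]=0x1D cont=0 payload=0x1D=29: acc |= 29<<21 -> acc=61952943 shift=28 [end]
Varint 4: bytes[5:9] = AF A7 C5 1D -> value 61952943 (4 byte(s))
  byte[9]=0xEA cont=1 payload=0x6A=106: acc |= 106<<0 -> acc=106 shift=7
  byte[10]=0xC0 cont=1 payload=0x40=64: acc |= 64<<7 -> acc=8298 shift=14
  byte[11]=0x31 cont=0 payload=0x31=49: acc |= 49<<14 -> acc=811114 shift=21 [end]
Varint 5: bytes[9:12] = EA C0 31 -> value 811114 (3 byte(s))
  byte[12]=0xCF cont=1 payload=0x4F=79: acc |= 79<<0 -> acc=79 shift=7
  byte[13]=0xCB cont=1 payload=0x4B=75: acc |= 75<<7 -> acc=9679 shift=14
  byte[14]=0x5F cont=0 payload=0x5F=95: acc |= 95<<14 -> acc=1566159 shift=21 [end]
Varint 6: bytes[12:15] = CF CB 5F -> value 1566159 (3 byte(s))
  byte[15]=0xC2 cont=1 payload=0x42=66: acc |= 66<<0 -> acc=66 shift=7
  byte[16]=0x56 cont=0 payload=0x56=86: acc |= 86<<7 -> acc=11074 shift=14 [end]
Varint 7: bytes[15:17] = C2 56 -> value 11074 (2 byte(s))

Answer: 5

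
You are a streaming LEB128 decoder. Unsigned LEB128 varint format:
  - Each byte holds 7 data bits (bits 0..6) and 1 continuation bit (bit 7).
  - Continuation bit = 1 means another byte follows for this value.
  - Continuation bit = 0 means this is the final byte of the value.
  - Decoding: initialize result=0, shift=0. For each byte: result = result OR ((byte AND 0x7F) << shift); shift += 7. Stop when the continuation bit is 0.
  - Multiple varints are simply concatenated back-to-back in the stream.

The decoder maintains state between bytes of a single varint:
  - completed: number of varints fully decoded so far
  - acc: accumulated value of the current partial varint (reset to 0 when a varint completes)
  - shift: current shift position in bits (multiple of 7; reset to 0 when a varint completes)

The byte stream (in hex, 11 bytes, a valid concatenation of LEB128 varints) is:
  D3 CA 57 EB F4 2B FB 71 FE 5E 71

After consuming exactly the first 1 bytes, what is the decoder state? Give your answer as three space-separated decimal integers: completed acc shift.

Answer: 0 83 7

Derivation:
byte[0]=0xD3 cont=1 payload=0x53: acc |= 83<<0 -> completed=0 acc=83 shift=7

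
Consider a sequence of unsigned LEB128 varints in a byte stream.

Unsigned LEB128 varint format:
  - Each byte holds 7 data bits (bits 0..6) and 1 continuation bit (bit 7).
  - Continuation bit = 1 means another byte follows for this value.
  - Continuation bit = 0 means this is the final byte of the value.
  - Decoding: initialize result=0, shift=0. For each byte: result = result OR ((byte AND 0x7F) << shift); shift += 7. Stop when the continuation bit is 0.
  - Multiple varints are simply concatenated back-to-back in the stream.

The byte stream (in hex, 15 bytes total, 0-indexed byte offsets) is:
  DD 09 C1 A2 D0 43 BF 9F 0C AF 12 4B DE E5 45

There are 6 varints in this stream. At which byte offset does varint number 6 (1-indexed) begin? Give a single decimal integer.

Answer: 12

Derivation:
  byte[0]=0xDD cont=1 payload=0x5D=93: acc |= 93<<0 -> acc=93 shift=7
  byte[1]=0x09 cont=0 payload=0x09=9: acc |= 9<<7 -> acc=1245 shift=14 [end]
Varint 1: bytes[0:2] = DD 09 -> value 1245 (2 byte(s))
  byte[2]=0xC1 cont=1 payload=0x41=65: acc |= 65<<0 -> acc=65 shift=7
  byte[3]=0xA2 cont=1 payload=0x22=34: acc |= 34<<7 -> acc=4417 shift=14
  byte[4]=0xD0 cont=1 payload=0x50=80: acc |= 80<<14 -> acc=1315137 shift=21
  byte[5]=0x43 cont=0 payload=0x43=67: acc |= 67<<21 -> acc=141824321 shift=28 [end]
Varint 2: bytes[2:6] = C1 A2 D0 43 -> value 141824321 (4 byte(s))
  byte[6]=0xBF cont=1 payload=0x3F=63: acc |= 63<<0 -> acc=63 shift=7
  byte[7]=0x9F cont=1 payload=0x1F=31: acc |= 31<<7 -> acc=4031 shift=14
  byte[8]=0x0C cont=0 payload=0x0C=12: acc |= 12<<14 -> acc=200639 shift=21 [end]
Varint 3: bytes[6:9] = BF 9F 0C -> value 200639 (3 byte(s))
  byte[9]=0xAF cont=1 payload=0x2F=47: acc |= 47<<0 -> acc=47 shift=7
  byte[10]=0x12 cont=0 payload=0x12=18: acc |= 18<<7 -> acc=2351 shift=14 [end]
Varint 4: bytes[9:11] = AF 12 -> value 2351 (2 byte(s))
  byte[11]=0x4B cont=0 payload=0x4B=75: acc |= 75<<0 -> acc=75 shift=7 [end]
Varint 5: bytes[11:12] = 4B -> value 75 (1 byte(s))
  byte[12]=0xDE cont=1 payload=0x5E=94: acc |= 94<<0 -> acc=94 shift=7
  byte[13]=0xE5 cont=1 payload=0x65=101: acc |= 101<<7 -> acc=13022 shift=14
  byte[14]=0x45 cont=0 payload=0x45=69: acc |= 69<<14 -> acc=1143518 shift=21 [end]
Varint 6: bytes[12:15] = DE E5 45 -> value 1143518 (3 byte(s))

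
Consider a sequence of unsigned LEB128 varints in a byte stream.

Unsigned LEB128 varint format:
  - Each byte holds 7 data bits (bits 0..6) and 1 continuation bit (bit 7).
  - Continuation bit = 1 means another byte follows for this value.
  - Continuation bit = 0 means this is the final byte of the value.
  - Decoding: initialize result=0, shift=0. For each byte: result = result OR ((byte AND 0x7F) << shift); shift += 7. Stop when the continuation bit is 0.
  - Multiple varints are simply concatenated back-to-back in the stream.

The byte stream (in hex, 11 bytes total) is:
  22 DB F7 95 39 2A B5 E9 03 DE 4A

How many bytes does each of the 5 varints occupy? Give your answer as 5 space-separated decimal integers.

Answer: 1 4 1 3 2

Derivation:
  byte[0]=0x22 cont=0 payload=0x22=34: acc |= 34<<0 -> acc=34 shift=7 [end]
Varint 1: bytes[0:1] = 22 -> value 34 (1 byte(s))
  byte[1]=0xDB cont=1 payload=0x5B=91: acc |= 91<<0 -> acc=91 shift=7
  byte[2]=0xF7 cont=1 payload=0x77=119: acc |= 119<<7 -> acc=15323 shift=14
  byte[3]=0x95 cont=1 payload=0x15=21: acc |= 21<<14 -> acc=359387 shift=21
  byte[4]=0x39 cont=0 payload=0x39=57: acc |= 57<<21 -> acc=119897051 shift=28 [end]
Varint 2: bytes[1:5] = DB F7 95 39 -> value 119897051 (4 byte(s))
  byte[5]=0x2A cont=0 payload=0x2A=42: acc |= 42<<0 -> acc=42 shift=7 [end]
Varint 3: bytes[5:6] = 2A -> value 42 (1 byte(s))
  byte[6]=0xB5 cont=1 payload=0x35=53: acc |= 53<<0 -> acc=53 shift=7
  byte[7]=0xE9 cont=1 payload=0x69=105: acc |= 105<<7 -> acc=13493 shift=14
  byte[8]=0x03 cont=0 payload=0x03=3: acc |= 3<<14 -> acc=62645 shift=21 [end]
Varint 4: bytes[6:9] = B5 E9 03 -> value 62645 (3 byte(s))
  byte[9]=0xDE cont=1 payload=0x5E=94: acc |= 94<<0 -> acc=94 shift=7
  byte[10]=0x4A cont=0 payload=0x4A=74: acc |= 74<<7 -> acc=9566 shift=14 [end]
Varint 5: bytes[9:11] = DE 4A -> value 9566 (2 byte(s))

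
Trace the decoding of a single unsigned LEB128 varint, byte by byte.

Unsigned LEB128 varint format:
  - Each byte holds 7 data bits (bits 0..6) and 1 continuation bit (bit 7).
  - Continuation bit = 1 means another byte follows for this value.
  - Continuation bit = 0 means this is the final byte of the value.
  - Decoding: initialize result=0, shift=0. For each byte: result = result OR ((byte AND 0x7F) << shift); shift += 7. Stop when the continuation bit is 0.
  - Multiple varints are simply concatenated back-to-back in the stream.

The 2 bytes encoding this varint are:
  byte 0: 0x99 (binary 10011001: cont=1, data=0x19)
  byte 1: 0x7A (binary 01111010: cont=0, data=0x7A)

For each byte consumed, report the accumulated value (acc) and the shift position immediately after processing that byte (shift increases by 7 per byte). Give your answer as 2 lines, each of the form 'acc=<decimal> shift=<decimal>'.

byte 0=0x99: payload=0x19=25, contrib = 25<<0 = 25; acc -> 25, shift -> 7
byte 1=0x7A: payload=0x7A=122, contrib = 122<<7 = 15616; acc -> 15641, shift -> 14

Answer: acc=25 shift=7
acc=15641 shift=14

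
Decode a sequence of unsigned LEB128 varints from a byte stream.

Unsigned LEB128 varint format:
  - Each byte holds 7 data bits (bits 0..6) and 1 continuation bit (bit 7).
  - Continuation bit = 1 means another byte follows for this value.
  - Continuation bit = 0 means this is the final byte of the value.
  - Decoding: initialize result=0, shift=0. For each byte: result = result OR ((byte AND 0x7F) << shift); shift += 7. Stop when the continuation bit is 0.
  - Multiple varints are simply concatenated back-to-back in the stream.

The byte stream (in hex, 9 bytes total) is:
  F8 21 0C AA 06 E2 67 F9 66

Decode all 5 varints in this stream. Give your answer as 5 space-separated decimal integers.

  byte[0]=0xF8 cont=1 payload=0x78=120: acc |= 120<<0 -> acc=120 shift=7
  byte[1]=0x21 cont=0 payload=0x21=33: acc |= 33<<7 -> acc=4344 shift=14 [end]
Varint 1: bytes[0:2] = F8 21 -> value 4344 (2 byte(s))
  byte[2]=0x0C cont=0 payload=0x0C=12: acc |= 12<<0 -> acc=12 shift=7 [end]
Varint 2: bytes[2:3] = 0C -> value 12 (1 byte(s))
  byte[3]=0xAA cont=1 payload=0x2A=42: acc |= 42<<0 -> acc=42 shift=7
  byte[4]=0x06 cont=0 payload=0x06=6: acc |= 6<<7 -> acc=810 shift=14 [end]
Varint 3: bytes[3:5] = AA 06 -> value 810 (2 byte(s))
  byte[5]=0xE2 cont=1 payload=0x62=98: acc |= 98<<0 -> acc=98 shift=7
  byte[6]=0x67 cont=0 payload=0x67=103: acc |= 103<<7 -> acc=13282 shift=14 [end]
Varint 4: bytes[5:7] = E2 67 -> value 13282 (2 byte(s))
  byte[7]=0xF9 cont=1 payload=0x79=121: acc |= 121<<0 -> acc=121 shift=7
  byte[8]=0x66 cont=0 payload=0x66=102: acc |= 102<<7 -> acc=13177 shift=14 [end]
Varint 5: bytes[7:9] = F9 66 -> value 13177 (2 byte(s))

Answer: 4344 12 810 13282 13177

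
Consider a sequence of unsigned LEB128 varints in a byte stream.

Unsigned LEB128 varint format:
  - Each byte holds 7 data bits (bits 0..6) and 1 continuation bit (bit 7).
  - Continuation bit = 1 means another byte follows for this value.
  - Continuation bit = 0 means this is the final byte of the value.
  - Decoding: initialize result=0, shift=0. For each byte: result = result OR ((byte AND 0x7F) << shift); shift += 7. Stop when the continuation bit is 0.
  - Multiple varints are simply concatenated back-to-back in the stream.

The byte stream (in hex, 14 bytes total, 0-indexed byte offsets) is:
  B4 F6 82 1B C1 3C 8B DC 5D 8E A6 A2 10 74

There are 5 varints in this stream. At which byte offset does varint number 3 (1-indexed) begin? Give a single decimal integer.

Answer: 6

Derivation:
  byte[0]=0xB4 cont=1 payload=0x34=52: acc |= 52<<0 -> acc=52 shift=7
  byte[1]=0xF6 cont=1 payload=0x76=118: acc |= 118<<7 -> acc=15156 shift=14
  byte[2]=0x82 cont=1 payload=0x02=2: acc |= 2<<14 -> acc=47924 shift=21
  byte[3]=0x1B cont=0 payload=0x1B=27: acc |= 27<<21 -> acc=56671028 shift=28 [end]
Varint 1: bytes[0:4] = B4 F6 82 1B -> value 56671028 (4 byte(s))
  byte[4]=0xC1 cont=1 payload=0x41=65: acc |= 65<<0 -> acc=65 shift=7
  byte[5]=0x3C cont=0 payload=0x3C=60: acc |= 60<<7 -> acc=7745 shift=14 [end]
Varint 2: bytes[4:6] = C1 3C -> value 7745 (2 byte(s))
  byte[6]=0x8B cont=1 payload=0x0B=11: acc |= 11<<0 -> acc=11 shift=7
  byte[7]=0xDC cont=1 payload=0x5C=92: acc |= 92<<7 -> acc=11787 shift=14
  byte[8]=0x5D cont=0 payload=0x5D=93: acc |= 93<<14 -> acc=1535499 shift=21 [end]
Varint 3: bytes[6:9] = 8B DC 5D -> value 1535499 (3 byte(s))
  byte[9]=0x8E cont=1 payload=0x0E=14: acc |= 14<<0 -> acc=14 shift=7
  byte[10]=0xA6 cont=1 payload=0x26=38: acc |= 38<<7 -> acc=4878 shift=14
  byte[11]=0xA2 cont=1 payload=0x22=34: acc |= 34<<14 -> acc=561934 shift=21
  byte[12]=0x10 cont=0 payload=0x10=16: acc |= 16<<21 -> acc=34116366 shift=28 [end]
Varint 4: bytes[9:13] = 8E A6 A2 10 -> value 34116366 (4 byte(s))
  byte[13]=0x74 cont=0 payload=0x74=116: acc |= 116<<0 -> acc=116 shift=7 [end]
Varint 5: bytes[13:14] = 74 -> value 116 (1 byte(s))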